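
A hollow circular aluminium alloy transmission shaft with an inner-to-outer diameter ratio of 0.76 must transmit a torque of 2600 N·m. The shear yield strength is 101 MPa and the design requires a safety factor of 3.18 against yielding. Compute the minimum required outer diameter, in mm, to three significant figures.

τ_allow = 101/3.18 = 31.76 MPa.
For a hollow shaft τ = 16T/[πd_o³(1−k⁴)] with k = 0.76, so 1−k⁴ = 0.6664.
d_o³ = 16T/[π τ_allow (1−k⁴)] = 16×2600000/(π×31.76×0.6664) = 625600 mm³.
d_o = 85.53 mm.

d_o = 85.5 mm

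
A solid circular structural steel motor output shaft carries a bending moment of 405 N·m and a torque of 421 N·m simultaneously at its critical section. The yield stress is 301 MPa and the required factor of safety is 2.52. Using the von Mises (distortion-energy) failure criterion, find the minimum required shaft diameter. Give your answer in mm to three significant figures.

d = 36.0 mm

σ_allow = σ_y/n = 301/2.52 = 119.4 MPa.
For a solid shaft σ_b = 32M/(πd³) and τ = 16T/(πd³), so the von Mises stress is σ' = (16/πd³)·√(4M²+3T²).
√(4M²+3T²) = √(4×(405000)² + 3×(421000)²) = 1.090×10^6 N·mm.
d³ = 16×1.090×10^6/(π×119.4) = 46470 mm³.
d = 35.95 mm.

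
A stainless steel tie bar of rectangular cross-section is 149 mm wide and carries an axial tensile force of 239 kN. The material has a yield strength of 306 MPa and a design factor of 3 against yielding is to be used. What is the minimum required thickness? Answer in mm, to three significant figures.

t = 15.7 mm

σ_allow = 306/3 = 102.0 MPa.
Required area A = F/σ_allow = 239000/102.0 = 2343 mm².
t = A/w = 2343/149 = 15.73 mm.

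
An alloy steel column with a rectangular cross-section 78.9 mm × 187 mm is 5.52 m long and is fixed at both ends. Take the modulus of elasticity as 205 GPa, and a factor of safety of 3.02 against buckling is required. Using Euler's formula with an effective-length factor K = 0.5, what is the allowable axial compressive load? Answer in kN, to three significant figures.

Buckling occurs about the weak axis: I_min = h·b³/12 = 187×78.9³/12 = 7.654×10^6 mm⁴ (b = 78.9 mm is the smaller dimension).
Effective length L_e = KL = 0.5×5.52 m = 2760 mm.
Euler critical load P_cr = π²EI/L_e² = π²×205000×7.654×10^6/2760² = 2.033×10^6 N.
P_allow = P_cr/n = 2.033×10^6/3.02 = 673200 N.

P_allow = 673 kN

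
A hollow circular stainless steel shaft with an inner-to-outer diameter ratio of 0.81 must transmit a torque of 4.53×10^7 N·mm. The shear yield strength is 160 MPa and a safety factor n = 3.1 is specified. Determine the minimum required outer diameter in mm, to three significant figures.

d_o = 199 mm

τ_allow = 160/3.1 = 51.61 MPa.
For a hollow shaft τ = 16T/[πd_o³(1−k⁴)] with k = 0.81, so 1−k⁴ = 0.5695.
d_o³ = 16T/[π τ_allow (1−k⁴)] = 16×4.5300×10^7/(π×51.61×0.5695) = 7.849×10^6 mm³.
d_o = 198.7 mm.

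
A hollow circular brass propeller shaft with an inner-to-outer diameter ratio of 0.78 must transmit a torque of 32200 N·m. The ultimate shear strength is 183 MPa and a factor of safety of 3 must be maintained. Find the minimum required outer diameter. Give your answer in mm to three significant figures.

τ_allow = 183/3 = 61.00 MPa.
For a hollow shaft τ = 16T/[πd_o³(1−k⁴)] with k = 0.78, so 1−k⁴ = 0.6298.
d_o³ = 16T/[π τ_allow (1−k⁴)] = 16×3.2200×10^7/(π×61.00×0.6298) = 4.268×10^6 mm³.
d_o = 162.2 mm.

d_o = 162 mm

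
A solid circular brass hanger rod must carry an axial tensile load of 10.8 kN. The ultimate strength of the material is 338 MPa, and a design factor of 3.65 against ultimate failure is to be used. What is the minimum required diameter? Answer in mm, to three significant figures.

Allowable stress σ_allow = 338/3.65 = 92.60 MPa.
Required area A = F/σ_allow = 10800/92.60 = 116.6 mm².
A = πd²/4 → d = √(4A/π) = 12.19 mm.

d = 12.2 mm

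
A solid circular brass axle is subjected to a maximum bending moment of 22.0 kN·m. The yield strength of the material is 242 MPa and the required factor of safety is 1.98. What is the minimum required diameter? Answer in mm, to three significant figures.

σ_allow = 242/1.98 = 122.2 MPa.
For a solid circular section σ = 32M/(πd³), so d³ = 32M/(π σ_allow) = 32×2.2000×10^7/(π×122.2) = 1.833×10^6 mm³.
d = 122.4 mm.

d = 122 mm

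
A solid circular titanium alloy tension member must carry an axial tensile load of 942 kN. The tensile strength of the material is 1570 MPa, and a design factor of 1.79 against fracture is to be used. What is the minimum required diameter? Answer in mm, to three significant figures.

Allowable stress σ_allow = 1570/1.79 = 877.1 MPa.
Required area A = F/σ_allow = 942000/877.1 = 1074 mm².
A = πd²/4 → d = √(4A/π) = 36.98 mm.

d = 37.0 mm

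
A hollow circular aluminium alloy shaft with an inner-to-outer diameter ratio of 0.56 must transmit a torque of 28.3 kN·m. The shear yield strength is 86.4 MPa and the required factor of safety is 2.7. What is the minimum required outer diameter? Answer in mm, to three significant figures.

τ_allow = 86.4/2.7 = 32.00 MPa.
For a hollow shaft τ = 16T/[πd_o³(1−k⁴)] with k = 0.56, so 1−k⁴ = 0.9017.
d_o³ = 16T/[π τ_allow (1−k⁴)] = 16×2.8300×10^7/(π×32.00×0.9017) = 4.995×10^6 mm³.
d_o = 170.9 mm.

d_o = 171 mm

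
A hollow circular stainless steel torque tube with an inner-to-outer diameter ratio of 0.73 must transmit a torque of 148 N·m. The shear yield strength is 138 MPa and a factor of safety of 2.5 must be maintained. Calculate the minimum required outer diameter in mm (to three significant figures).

d_o = 26.7 mm

τ_allow = 138/2.5 = 55.20 MPa.
For a hollow shaft τ = 16T/[πd_o³(1−k⁴)] with k = 0.73, so 1−k⁴ = 0.7160.
d_o³ = 16T/[π τ_allow (1−k⁴)] = 16×148000/(π×55.20×0.7160) = 19070 mm³.
d_o = 26.72 mm.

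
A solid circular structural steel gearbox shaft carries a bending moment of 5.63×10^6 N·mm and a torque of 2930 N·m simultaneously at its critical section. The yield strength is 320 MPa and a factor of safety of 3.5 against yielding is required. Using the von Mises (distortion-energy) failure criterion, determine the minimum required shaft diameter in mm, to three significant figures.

d = 88.3 mm

σ_allow = σ_y/n = 320/3.5 = 91.43 MPa.
For a solid shaft σ_b = 32M/(πd³) and τ = 16T/(πd³), so the von Mises stress is σ' = (16/πd³)·√(4M²+3T²).
√(4M²+3T²) = √(4×(5.630×10^6)² + 3×(2.930×10^6)²) = 1.235×10^7 N·mm.
d³ = 16×1.235×10^7/(π×91.43) = 688000 mm³.
d = 88.28 mm.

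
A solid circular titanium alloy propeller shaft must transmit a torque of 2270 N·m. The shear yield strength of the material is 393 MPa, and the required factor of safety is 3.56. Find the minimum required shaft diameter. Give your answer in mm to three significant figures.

Allowable shear stress τ_allow = 393/3.56 = 110.4 MPa.
For a solid shaft τ = 16T/(πd³), so d³ = 16T/(π τ_allow) = 16×2270000/(π×110.4) = 104700 mm³.
d = (104700)^(1/3) = 47.14 mm.

d = 47.1 mm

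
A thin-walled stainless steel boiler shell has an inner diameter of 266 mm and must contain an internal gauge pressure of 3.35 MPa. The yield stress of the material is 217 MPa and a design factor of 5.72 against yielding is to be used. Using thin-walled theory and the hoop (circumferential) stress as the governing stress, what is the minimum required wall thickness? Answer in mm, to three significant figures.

σ_allow = 217/5.72 = 37.94 MPa.
Hoop stress σ_h = pD/(2t), so t = pD/(2σ_allow) = 3.35×266/(2×37.94) = 11.74 mm.

t = 11.7 mm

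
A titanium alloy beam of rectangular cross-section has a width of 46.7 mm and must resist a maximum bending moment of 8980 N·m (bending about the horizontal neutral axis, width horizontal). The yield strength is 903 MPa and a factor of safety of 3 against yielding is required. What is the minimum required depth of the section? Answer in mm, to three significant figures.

h = 61.9 mm

σ_allow = 903/3 = 301.0 MPa.
For a rectangular section σ = 6M/(bh²), so h² = 6M/(b σ_allow) = 6×8980000/(46.7×301.0) = 3833 mm².
h = 61.91 mm.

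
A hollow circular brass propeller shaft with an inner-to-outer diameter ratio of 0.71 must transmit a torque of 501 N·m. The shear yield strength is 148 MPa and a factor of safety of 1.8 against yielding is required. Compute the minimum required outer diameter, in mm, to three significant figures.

d_o = 34.7 mm

τ_allow = 148/1.8 = 82.22 MPa.
For a hollow shaft τ = 16T/[πd_o³(1−k⁴)] with k = 0.71, so 1−k⁴ = 0.7459.
d_o³ = 16T/[π τ_allow (1−k⁴)] = 16×501000/(π×82.22×0.7459) = 41610 mm³.
d_o = 34.65 mm.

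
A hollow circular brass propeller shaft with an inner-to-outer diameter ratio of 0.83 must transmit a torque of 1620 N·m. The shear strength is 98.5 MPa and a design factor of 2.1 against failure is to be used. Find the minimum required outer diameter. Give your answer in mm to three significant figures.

τ_allow = 98.5/2.1 = 46.90 MPa.
For a hollow shaft τ = 16T/[πd_o³(1−k⁴)] with k = 0.83, so 1−k⁴ = 0.5254.
d_o³ = 16T/[π τ_allow (1−k⁴)] = 16×1620000/(π×46.90×0.5254) = 334800 mm³.
d_o = 69.44 mm.

d_o = 69.4 mm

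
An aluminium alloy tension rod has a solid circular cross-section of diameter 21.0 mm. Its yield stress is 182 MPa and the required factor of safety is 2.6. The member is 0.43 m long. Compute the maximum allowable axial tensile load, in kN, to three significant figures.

σ_allow = 182/2.6 = 70.00 MPa.
A = πd²/4 = π×21.0²/4 = 346.4 mm².
F_allow = σ_allow × A = 70.00×346.4 = 24250 N.

F_allow = 24.2 kN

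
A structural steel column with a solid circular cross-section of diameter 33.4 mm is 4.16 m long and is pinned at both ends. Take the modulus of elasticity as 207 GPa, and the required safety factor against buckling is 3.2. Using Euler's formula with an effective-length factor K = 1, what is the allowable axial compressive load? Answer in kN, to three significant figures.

I = πd⁴/64 = π×33.4⁴/64 = 61090 mm⁴.
Effective length L_e = KL = 1×4.16 m = 4160 mm.
Euler critical load P_cr = π²EI/L_e² = π²×207000×61090/4160² = 7212 N.
P_allow = P_cr/n = 7212/3.2 = 2254 N.

P_allow = 2.25 kN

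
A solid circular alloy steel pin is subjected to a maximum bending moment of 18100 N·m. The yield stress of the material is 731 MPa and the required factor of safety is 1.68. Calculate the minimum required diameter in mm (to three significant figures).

σ_allow = 731/1.68 = 435.1 MPa.
For a solid circular section σ = 32M/(πd³), so d³ = 32M/(π σ_allow) = 32×1.8100×10^7/(π×435.1) = 423700 mm³.
d = 75.11 mm.

d = 75.1 mm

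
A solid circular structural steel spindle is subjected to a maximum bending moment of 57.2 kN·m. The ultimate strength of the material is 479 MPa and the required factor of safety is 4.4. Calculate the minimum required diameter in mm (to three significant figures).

σ_allow = 479/4.4 = 108.9 MPa.
For a solid circular section σ = 32M/(πd³), so d³ = 32M/(π σ_allow) = 32×5.7200×10^7/(π×108.9) = 5.352×10^6 mm³.
d = 174.9 mm.

d = 175 mm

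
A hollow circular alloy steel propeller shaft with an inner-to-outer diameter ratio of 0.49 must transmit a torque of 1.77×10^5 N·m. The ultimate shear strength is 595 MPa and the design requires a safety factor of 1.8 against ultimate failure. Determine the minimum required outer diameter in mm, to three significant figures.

d_o = 143 mm

τ_allow = 595/1.8 = 330.6 MPa.
For a hollow shaft τ = 16T/[πd_o³(1−k⁴)] with k = 0.49, so 1−k⁴ = 0.9424.
d_o³ = 16T/[π τ_allow (1−k⁴)] = 16×1.7700×10^8/(π×330.6×0.9424) = 2.894×10^6 mm³.
d_o = 142.5 mm.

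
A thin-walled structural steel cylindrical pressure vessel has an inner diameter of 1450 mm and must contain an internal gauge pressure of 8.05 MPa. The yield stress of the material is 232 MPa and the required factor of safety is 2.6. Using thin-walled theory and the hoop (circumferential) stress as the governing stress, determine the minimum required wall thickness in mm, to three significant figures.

t = 65.4 mm

σ_allow = 232/2.6 = 89.23 MPa.
Hoop stress σ_h = pD/(2t), so t = pD/(2σ_allow) = 8.05×1450/(2×89.23) = 65.41 mm.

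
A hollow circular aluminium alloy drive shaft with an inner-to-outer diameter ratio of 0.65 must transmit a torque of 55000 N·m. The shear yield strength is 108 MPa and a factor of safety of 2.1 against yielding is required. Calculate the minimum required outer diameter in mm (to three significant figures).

d_o = 188 mm

τ_allow = 108/2.1 = 51.43 MPa.
For a hollow shaft τ = 16T/[πd_o³(1−k⁴)] with k = 0.65, so 1−k⁴ = 0.8215.
d_o³ = 16T/[π τ_allow (1−k⁴)] = 16×5.5000×10^7/(π×51.43×0.8215) = 6.630×10^6 mm³.
d_o = 187.9 mm.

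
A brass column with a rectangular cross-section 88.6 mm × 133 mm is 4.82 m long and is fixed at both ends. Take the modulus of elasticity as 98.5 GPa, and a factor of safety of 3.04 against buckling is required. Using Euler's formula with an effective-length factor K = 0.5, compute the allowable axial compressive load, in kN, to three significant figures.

P_allow = 424 kN

Buckling occurs about the weak axis: I_min = h·b³/12 = 133×88.6³/12 = 7.709×10^6 mm⁴ (b = 88.6 mm is the smaller dimension).
Effective length L_e = KL = 0.5×4.82 m = 2410 mm.
Euler critical load P_cr = π²EI/L_e² = π²×98500×7.709×10^6/2410² = 1.290×10^6 N.
P_allow = P_cr/n = 1.290×10^6/3.04 = 424400 N.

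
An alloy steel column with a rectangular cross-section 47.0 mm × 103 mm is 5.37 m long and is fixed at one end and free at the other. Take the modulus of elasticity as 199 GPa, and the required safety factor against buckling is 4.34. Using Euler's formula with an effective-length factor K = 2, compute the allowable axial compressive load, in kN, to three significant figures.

P_allow = 3.50 kN

Buckling occurs about the weak axis: I_min = h·b³/12 = 103×47.0³/12 = 891100 mm⁴ (b = 47.0 mm is the smaller dimension).
Effective length L_e = KL = 2×5.37 m = 10740 mm.
Euler critical load P_cr = π²EI/L_e² = π²×199000×891100/10740² = 15170 N.
P_allow = P_cr/n = 15170/4.34 = 3496 N.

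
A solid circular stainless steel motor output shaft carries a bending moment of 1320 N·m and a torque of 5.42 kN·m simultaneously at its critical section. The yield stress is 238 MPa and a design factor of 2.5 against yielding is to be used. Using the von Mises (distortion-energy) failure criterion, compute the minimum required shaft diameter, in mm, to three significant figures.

σ_allow = σ_y/n = 238/2.5 = 95.20 MPa.
For a solid shaft σ_b = 32M/(πd³) and τ = 16T/(πd³), so the von Mises stress is σ' = (16/πd³)·√(4M²+3T²).
√(4M²+3T²) = √(4×(1.320×10^6)² + 3×(5.420×10^6)²) = 9.752×10^6 N·mm.
d³ = 16×9.752×10^6/(π×95.20) = 521700 mm³.
d = 80.50 mm.

d = 80.5 mm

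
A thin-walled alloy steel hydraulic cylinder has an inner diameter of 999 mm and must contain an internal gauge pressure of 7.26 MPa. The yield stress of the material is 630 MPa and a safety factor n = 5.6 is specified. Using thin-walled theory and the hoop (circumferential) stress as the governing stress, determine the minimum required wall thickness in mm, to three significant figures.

t = 32.2 mm

σ_allow = 630/5.6 = 112.5 MPa.
Hoop stress σ_h = pD/(2t), so t = pD/(2σ_allow) = 7.26×999/(2×112.5) = 32.23 mm.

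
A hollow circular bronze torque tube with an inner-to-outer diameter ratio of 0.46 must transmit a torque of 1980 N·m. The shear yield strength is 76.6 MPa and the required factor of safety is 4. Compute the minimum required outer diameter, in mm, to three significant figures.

τ_allow = 76.6/4 = 19.15 MPa.
For a hollow shaft τ = 16T/[πd_o³(1−k⁴)] with k = 0.46, so 1−k⁴ = 0.9552.
d_o³ = 16T/[π τ_allow (1−k⁴)] = 16×1980000/(π×19.15×0.9552) = 551300 mm³.
d_o = 81.99 mm.

d_o = 82.0 mm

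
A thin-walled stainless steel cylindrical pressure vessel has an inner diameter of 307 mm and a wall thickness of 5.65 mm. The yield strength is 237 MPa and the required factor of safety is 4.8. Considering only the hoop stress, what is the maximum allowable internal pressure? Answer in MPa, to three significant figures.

p_allow = 1.82 MPa

σ_allow = 237/4.8 = 49.38 MPa.
σ_h = pD/(2t) → p_allow = 2σ_allow t/D = 2×49.38×5.65/307 = 1.817 MPa.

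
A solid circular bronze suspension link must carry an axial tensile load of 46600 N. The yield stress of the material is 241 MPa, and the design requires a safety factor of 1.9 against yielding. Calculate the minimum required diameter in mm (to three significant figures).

d = 21.6 mm

Allowable stress σ_allow = 241/1.9 = 126.8 MPa.
Required area A = F/σ_allow = 46600/126.8 = 367.4 mm².
A = πd²/4 → d = √(4A/π) = 21.63 mm.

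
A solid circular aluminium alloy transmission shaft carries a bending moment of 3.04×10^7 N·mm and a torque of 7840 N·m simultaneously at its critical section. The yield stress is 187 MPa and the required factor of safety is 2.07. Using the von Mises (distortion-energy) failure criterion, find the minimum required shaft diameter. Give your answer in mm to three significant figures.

σ_allow = σ_y/n = 187/2.07 = 90.34 MPa.
For a solid shaft σ_b = 32M/(πd³) and τ = 16T/(πd³), so the von Mises stress is σ' = (16/πd³)·√(4M²+3T²).
√(4M²+3T²) = √(4×(3.040×10^7)² + 3×(7.840×10^6)²) = 6.230×10^7 N·mm.
d³ = 16×6.230×10^7/(π×90.34) = 3.512×10^6 mm³.
d = 152.0 mm.

d = 152 mm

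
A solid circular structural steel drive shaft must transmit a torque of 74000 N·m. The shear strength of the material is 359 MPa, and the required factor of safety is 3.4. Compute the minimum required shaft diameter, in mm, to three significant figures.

Allowable shear stress τ_allow = 359/3.4 = 105.6 MPa.
For a solid shaft τ = 16T/(πd³), so d³ = 16T/(π τ_allow) = 16×7.4000×10^7/(π×105.6) = 3.569×10^6 mm³.
d = (3.569×10^6)^(1/3) = 152.8 mm.

d = 153 mm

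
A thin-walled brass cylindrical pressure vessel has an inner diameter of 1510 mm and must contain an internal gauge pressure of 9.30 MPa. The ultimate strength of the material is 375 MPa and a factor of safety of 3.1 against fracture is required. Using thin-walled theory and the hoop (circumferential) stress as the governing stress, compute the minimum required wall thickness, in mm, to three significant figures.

t = 58.0 mm

σ_allow = 375/3.1 = 121.0 MPa.
Hoop stress σ_h = pD/(2t), so t = pD/(2σ_allow) = 9.30×1510/(2×121.0) = 58.04 mm.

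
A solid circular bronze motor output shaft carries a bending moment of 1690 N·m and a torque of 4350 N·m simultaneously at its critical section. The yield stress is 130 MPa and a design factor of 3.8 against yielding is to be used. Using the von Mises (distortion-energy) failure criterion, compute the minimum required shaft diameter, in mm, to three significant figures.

σ_allow = σ_y/n = 130/3.8 = 34.21 MPa.
For a solid shaft σ_b = 32M/(πd³) and τ = 16T/(πd³), so the von Mises stress is σ' = (16/πd³)·√(4M²+3T²).
√(4M²+3T²) = √(4×(1.690×10^6)² + 3×(4.350×10^6)²) = 8.258×10^6 N·mm.
d³ = 16×8.258×10^6/(π×34.21) = 1.229×10^6 mm³.
d = 107.1 mm.

d = 107 mm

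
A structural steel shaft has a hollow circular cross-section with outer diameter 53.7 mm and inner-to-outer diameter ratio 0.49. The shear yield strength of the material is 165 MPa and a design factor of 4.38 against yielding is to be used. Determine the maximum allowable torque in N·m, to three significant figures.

T_allow = 1080 N·m

τ_allow = 165/4.38 = 37.67 MPa.
For a hollow shaft T_allow = τ_allow·πd_o³(1−k⁴)/16 with 1−k⁴ = 0.9424, so πd_o³(1−k⁴)/16 = 28650 mm³.
T_allow = 37.67×28650 = 1.079×10^6 N·mm = 1079 N·m.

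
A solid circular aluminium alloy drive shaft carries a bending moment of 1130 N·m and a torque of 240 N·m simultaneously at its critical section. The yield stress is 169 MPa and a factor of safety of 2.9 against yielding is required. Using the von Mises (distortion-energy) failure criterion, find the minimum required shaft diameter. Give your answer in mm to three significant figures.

d = 58.6 mm

σ_allow = σ_y/n = 169/2.9 = 58.28 MPa.
For a solid shaft σ_b = 32M/(πd³) and τ = 16T/(πd³), so the von Mises stress is σ' = (16/πd³)·√(4M²+3T²).
√(4M²+3T²) = √(4×(1.130×10^6)² + 3×(240000)²) = 2.298×10^6 N·mm.
d³ = 16×2.298×10^6/(π×58.28) = 200800 mm³.
d = 58.56 mm.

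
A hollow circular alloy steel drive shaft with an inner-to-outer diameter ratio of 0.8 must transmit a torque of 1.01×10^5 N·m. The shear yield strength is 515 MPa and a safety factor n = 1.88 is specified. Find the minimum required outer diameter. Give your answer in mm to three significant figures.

d_o = 147 mm

τ_allow = 515/1.88 = 273.9 MPa.
For a hollow shaft τ = 16T/[πd_o³(1−k⁴)] with k = 0.8, so 1−k⁴ = 0.5904.
d_o³ = 16T/[π τ_allow (1−k⁴)] = 16×1.0100×10^8/(π×273.9×0.5904) = 3.181×10^6 mm³.
d_o = 147.1 mm.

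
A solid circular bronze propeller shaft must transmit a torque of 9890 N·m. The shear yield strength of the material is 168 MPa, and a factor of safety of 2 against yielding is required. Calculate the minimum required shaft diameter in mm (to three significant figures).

Allowable shear stress τ_allow = 168/2 = 84.00 MPa.
For a solid shaft τ = 16T/(πd³), so d³ = 16T/(π τ_allow) = 16×9890000/(π×84.00) = 599600 mm³.
d = (599600)^(1/3) = 84.33 mm.

d = 84.3 mm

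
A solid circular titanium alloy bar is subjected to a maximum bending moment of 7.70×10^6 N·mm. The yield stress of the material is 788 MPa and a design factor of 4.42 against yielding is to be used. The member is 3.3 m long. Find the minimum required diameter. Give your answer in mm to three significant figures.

σ_allow = 788/4.42 = 178.3 MPa.
For a solid circular section σ = 32M/(πd³), so d³ = 32M/(π σ_allow) = 32×7700000/(π×178.3) = 439900 mm³.
d = 76.06 mm.

d = 76.1 mm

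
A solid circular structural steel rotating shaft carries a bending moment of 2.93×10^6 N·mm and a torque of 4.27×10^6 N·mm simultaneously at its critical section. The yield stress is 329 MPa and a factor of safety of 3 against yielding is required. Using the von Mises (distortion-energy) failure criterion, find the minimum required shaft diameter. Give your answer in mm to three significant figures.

σ_allow = σ_y/n = 329/3 = 109.7 MPa.
For a solid shaft σ_b = 32M/(πd³) and τ = 16T/(πd³), so the von Mises stress is σ' = (16/πd³)·√(4M²+3T²).
√(4M²+3T²) = √(4×(2.930×10^6)² + 3×(4.270×10^6)²) = 9.436×10^6 N·mm.
d³ = 16×9.436×10^6/(π×109.7) = 438200 mm³.
d = 75.96 mm.

d = 76.0 mm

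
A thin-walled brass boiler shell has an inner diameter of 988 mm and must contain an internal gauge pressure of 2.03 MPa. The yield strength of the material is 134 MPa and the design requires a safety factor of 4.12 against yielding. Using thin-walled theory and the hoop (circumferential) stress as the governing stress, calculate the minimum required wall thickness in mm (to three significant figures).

σ_allow = 134/4.12 = 32.52 MPa.
Hoop stress σ_h = pD/(2t), so t = pD/(2σ_allow) = 2.03×988/(2×32.52) = 30.83 mm.

t = 30.8 mm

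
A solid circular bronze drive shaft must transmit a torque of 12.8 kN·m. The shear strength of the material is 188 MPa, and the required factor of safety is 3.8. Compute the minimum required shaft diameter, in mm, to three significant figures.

Allowable shear stress τ_allow = 188/3.8 = 49.47 MPa.
For a solid shaft τ = 16T/(πd³), so d³ = 16T/(π τ_allow) = 16×1.2800×10^7/(π×49.47) = 1.318×10^6 mm³.
d = (1.318×10^6)^(1/3) = 109.6 mm.

d = 110 mm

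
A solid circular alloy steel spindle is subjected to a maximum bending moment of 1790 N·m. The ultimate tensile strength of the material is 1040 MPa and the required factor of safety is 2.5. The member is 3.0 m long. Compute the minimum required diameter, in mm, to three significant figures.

σ_allow = 1040/2.5 = 416.0 MPa.
For a solid circular section σ = 32M/(πd³), so d³ = 32M/(π σ_allow) = 32×1790000/(π×416.0) = 43830 mm³.
d = 35.26 mm.

d = 35.3 mm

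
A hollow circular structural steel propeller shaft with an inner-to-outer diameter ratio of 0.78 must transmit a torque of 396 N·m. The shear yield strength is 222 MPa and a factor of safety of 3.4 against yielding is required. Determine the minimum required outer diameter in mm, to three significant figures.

τ_allow = 222/3.4 = 65.29 MPa.
For a hollow shaft τ = 16T/[πd_o³(1−k⁴)] with k = 0.78, so 1−k⁴ = 0.6298.
d_o³ = 16T/[π τ_allow (1−k⁴)] = 16×396000/(π×65.29×0.6298) = 49040 mm³.
d_o = 36.60 mm.

d_o = 36.6 mm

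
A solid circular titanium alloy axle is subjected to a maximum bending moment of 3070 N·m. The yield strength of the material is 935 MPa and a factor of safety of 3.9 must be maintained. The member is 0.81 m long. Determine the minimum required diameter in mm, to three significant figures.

σ_allow = 935/3.9 = 239.7 MPa.
For a solid circular section σ = 32M/(πd³), so d³ = 32M/(π σ_allow) = 32×3070000/(π×239.7) = 130400 mm³.
d = 50.71 mm.

d = 50.7 mm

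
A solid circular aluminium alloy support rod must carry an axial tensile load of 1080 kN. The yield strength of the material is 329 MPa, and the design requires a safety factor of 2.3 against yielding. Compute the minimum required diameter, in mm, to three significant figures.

d = 98.0 mm

Allowable stress σ_allow = 329/2.3 = 143.0 MPa.
Required area A = F/σ_allow = 1080000/143.0 = 7550 mm².
A = πd²/4 → d = √(4A/π) = 98.05 mm.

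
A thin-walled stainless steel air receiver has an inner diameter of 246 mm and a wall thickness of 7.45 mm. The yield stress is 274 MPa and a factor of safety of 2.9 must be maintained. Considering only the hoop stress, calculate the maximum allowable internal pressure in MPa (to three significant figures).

p_allow = 5.72 MPa

σ_allow = 274/2.9 = 94.48 MPa.
σ_h = pD/(2t) → p_allow = 2σ_allow t/D = 2×94.48×7.45/246 = 5.723 MPa.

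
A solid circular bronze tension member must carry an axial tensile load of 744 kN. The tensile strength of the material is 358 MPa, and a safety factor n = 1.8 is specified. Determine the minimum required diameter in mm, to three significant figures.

d = 69.0 mm

Allowable stress σ_allow = 358/1.8 = 198.9 MPa.
Required area A = F/σ_allow = 744000/198.9 = 3741 mm².
A = πd²/4 → d = √(4A/π) = 69.01 mm.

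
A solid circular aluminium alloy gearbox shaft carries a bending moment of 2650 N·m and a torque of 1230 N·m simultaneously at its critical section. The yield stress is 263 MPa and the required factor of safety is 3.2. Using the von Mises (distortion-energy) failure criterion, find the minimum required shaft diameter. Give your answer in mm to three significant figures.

d = 70.7 mm

σ_allow = σ_y/n = 263/3.2 = 82.19 MPa.
For a solid shaft σ_b = 32M/(πd³) and τ = 16T/(πd³), so the von Mises stress is σ' = (16/πd³)·√(4M²+3T²).
√(4M²+3T²) = √(4×(2.650×10^6)² + 3×(1.230×10^6)²) = 5.712×10^6 N·mm.
d³ = 16×5.712×10^6/(π×82.19) = 354000 mm³.
d = 70.74 mm.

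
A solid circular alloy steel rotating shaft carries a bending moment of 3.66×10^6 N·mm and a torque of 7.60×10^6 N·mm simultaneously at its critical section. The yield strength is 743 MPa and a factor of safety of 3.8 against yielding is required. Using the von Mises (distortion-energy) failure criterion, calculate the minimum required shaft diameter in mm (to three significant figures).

σ_allow = σ_y/n = 743/3.8 = 195.5 MPa.
For a solid shaft σ_b = 32M/(πd³) and τ = 16T/(πd³), so the von Mises stress is σ' = (16/πd³)·√(4M²+3T²).
√(4M²+3T²) = √(4×(3.660×10^6)² + 3×(7.600×10^6)²) = 1.506×10^7 N·mm.
d³ = 16×1.506×10^7/(π×195.5) = 392300 mm³.
d = 73.21 mm.

d = 73.2 mm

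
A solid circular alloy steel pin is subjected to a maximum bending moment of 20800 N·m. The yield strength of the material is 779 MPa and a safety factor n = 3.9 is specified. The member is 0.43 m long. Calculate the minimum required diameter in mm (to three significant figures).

σ_allow = 779/3.9 = 199.7 MPa.
For a solid circular section σ = 32M/(πd³), so d³ = 32M/(π σ_allow) = 32×2.0800×10^7/(π×199.7) = 1.061×10^6 mm³.
d = 102.0 mm.

d = 102 mm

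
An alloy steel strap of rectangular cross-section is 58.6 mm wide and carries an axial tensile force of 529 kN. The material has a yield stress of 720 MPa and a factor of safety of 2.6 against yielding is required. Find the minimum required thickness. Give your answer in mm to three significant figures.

t = 32.6 mm

σ_allow = 720/2.6 = 276.9 MPa.
Required area A = F/σ_allow = 529000/276.9 = 1910 mm².
t = A/w = 1910/58.6 = 32.60 mm.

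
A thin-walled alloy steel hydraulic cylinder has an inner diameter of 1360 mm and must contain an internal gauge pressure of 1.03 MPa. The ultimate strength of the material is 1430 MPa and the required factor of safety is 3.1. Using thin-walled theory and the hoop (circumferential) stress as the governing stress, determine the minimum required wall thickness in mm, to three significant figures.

t = 1.52 mm

σ_allow = 1430/3.1 = 461.3 MPa.
Hoop stress σ_h = pD/(2t), so t = pD/(2σ_allow) = 1.03×1360/(2×461.3) = 1.518 mm.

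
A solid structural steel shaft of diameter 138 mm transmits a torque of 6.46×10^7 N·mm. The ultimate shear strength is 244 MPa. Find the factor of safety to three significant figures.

τ = 16T/(πd³) = 16×6.4600×10^7/(π×138³) = 125.2 MPa.
n = τ_limit/τ = 244/125.2 = 1.949.

n = 1.95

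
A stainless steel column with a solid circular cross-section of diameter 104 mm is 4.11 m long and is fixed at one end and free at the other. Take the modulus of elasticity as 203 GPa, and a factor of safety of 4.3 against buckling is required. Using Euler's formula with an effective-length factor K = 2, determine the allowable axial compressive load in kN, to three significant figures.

I = πd⁴/64 = π×104⁴/64 = 5.743×10^6 mm⁴.
Effective length L_e = KL = 2×4.11 m = 8220 mm.
Euler critical load P_cr = π²EI/L_e² = π²×203000×5.743×10^6/8220² = 170300 N.
P_allow = P_cr/n = 170300/4.3 = 39600 N.

P_allow = 39.6 kN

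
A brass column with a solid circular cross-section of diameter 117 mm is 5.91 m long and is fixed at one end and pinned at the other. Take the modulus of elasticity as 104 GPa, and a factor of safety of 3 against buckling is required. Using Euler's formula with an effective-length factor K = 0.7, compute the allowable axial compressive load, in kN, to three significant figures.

I = πd⁴/64 = π×117⁴/64 = 9.198×10^6 mm⁴.
Effective length L_e = KL = 0.7×5.91 m = 4137 mm.
Euler critical load P_cr = π²EI/L_e² = π²×104000×9.198×10^6/4137² = 551700 N.
P_allow = P_cr/n = 551700/3 = 183900 N.

P_allow = 184 kN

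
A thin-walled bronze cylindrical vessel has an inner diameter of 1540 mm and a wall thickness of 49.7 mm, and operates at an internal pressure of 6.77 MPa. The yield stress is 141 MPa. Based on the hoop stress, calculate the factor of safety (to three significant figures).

n = 1.34

σ_h = pD/(2t) = 6.77×1540/(2×49.7) = 104.9 MPa.
n = 141/104.9 = 1.344.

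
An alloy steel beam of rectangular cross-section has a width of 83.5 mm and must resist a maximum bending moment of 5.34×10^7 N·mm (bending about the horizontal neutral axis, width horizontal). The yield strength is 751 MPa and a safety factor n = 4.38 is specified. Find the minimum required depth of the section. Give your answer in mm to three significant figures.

h = 150 mm

σ_allow = 751/4.38 = 171.5 MPa.
For a rectangular section σ = 6M/(bh²), so h² = 6M/(b σ_allow) = 6×5.3400×10^7/(83.5×171.5) = 22380 mm².
h = 149.6 mm.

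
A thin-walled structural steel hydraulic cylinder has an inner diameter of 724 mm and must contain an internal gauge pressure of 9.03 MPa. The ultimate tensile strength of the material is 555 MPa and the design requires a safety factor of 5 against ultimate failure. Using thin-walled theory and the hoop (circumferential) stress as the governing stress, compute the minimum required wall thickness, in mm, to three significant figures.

σ_allow = 555/5 = 111.0 MPa.
Hoop stress σ_h = pD/(2t), so t = pD/(2σ_allow) = 9.03×724/(2×111.0) = 29.45 mm.

t = 29.4 mm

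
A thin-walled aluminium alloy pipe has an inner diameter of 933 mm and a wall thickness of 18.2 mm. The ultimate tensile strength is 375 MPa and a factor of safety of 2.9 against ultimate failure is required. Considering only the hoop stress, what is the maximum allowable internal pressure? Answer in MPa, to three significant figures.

p_allow = 5.04 MPa

σ_allow = 375/2.9 = 129.3 MPa.
σ_h = pD/(2t) → p_allow = 2σ_allow t/D = 2×129.3×18.2/933 = 5.045 MPa.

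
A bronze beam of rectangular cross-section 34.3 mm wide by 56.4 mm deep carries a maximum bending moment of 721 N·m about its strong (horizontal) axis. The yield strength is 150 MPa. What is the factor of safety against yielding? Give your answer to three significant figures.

n = 3.78

Section modulus S = bh²/6 = 34.3×56.4²/6 = 18180 mm³.
σ = M/S = 721000/18180 = 39.65 MPa.
n = 150/39.65 = 3.783.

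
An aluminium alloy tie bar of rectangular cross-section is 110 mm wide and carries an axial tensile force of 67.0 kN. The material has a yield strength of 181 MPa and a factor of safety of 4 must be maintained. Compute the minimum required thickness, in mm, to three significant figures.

t = 13.5 mm

σ_allow = 181/4 = 45.25 MPa.
Required area A = F/σ_allow = 67000/45.25 = 1481 mm².
t = A/w = 1481/110 = 13.46 mm.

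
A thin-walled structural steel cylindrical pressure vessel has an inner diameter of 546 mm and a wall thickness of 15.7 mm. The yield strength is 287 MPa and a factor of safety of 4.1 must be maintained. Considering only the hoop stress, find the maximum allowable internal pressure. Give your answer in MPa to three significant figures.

p_allow = 4.03 MPa

σ_allow = 287/4.1 = 70.00 MPa.
σ_h = pD/(2t) → p_allow = 2σ_allow t/D = 2×70.00×15.7/546 = 4.026 MPa.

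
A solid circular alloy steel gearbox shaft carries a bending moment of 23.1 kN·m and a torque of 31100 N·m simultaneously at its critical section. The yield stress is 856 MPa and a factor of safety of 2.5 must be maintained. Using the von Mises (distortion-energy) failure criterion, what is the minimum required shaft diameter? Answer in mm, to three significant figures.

σ_allow = σ_y/n = 856/2.5 = 342.4 MPa.
For a solid shaft σ_b = 32M/(πd³) and τ = 16T/(πd³), so the von Mises stress is σ' = (16/πd³)·√(4M²+3T²).
√(4M²+3T²) = √(4×(2.310×10^7)² + 3×(3.110×10^7)²) = 7.097×10^7 N·mm.
d³ = 16×7.097×10^7/(π×342.4) = 1.056×10^6 mm³.
d = 101.8 mm.

d = 102 mm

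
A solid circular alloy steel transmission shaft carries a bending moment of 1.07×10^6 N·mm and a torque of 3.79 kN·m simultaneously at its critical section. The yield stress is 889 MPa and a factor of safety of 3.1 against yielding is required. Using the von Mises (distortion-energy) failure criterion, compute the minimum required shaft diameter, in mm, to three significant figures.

σ_allow = σ_y/n = 889/3.1 = 286.8 MPa.
For a solid shaft σ_b = 32M/(πd³) and τ = 16T/(πd³), so the von Mises stress is σ' = (16/πd³)·√(4M²+3T²).
√(4M²+3T²) = √(4×(1.070×10^6)² + 3×(3.790×10^6)²) = 6.904×10^6 N·mm.
d³ = 16×6.904×10^6/(π×286.8) = 122600 mm³.
d = 49.68 mm.

d = 49.7 mm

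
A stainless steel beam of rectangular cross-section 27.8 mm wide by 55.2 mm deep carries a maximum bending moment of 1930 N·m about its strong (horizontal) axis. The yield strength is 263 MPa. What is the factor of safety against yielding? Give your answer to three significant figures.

n = 1.92

Section modulus S = bh²/6 = 27.8×55.2²/6 = 14120 mm³.
σ = M/S = 1930000/14120 = 136.7 MPa.
n = 263/136.7 = 1.924.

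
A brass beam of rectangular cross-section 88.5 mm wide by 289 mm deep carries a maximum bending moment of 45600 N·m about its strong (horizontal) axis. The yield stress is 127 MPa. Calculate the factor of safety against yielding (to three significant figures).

Section modulus S = bh²/6 = 88.5×289²/6 = 1.232×10^6 mm³.
σ = M/S = 4.5600×10^7/1.232×10^6 = 37.01 MPa.
n = 127/37.01 = 3.431.

n = 3.43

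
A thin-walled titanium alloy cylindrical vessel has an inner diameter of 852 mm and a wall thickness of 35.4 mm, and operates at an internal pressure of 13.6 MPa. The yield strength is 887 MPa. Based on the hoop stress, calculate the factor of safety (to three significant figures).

n = 5.42

σ_h = pD/(2t) = 13.6×852/(2×35.4) = 163.7 MPa.
n = 887/163.7 = 5.420.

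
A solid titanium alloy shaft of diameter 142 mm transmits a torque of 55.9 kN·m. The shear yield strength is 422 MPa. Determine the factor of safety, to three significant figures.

τ = 16T/(πd³) = 16×5.5900×10^7/(π×142³) = 99.43 MPa.
n = τ_limit/τ = 422/99.43 = 4.244.

n = 4.24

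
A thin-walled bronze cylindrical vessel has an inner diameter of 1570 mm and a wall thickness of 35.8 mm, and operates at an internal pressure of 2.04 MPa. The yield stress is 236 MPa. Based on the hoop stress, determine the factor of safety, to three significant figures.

n = 5.28

σ_h = pD/(2t) = 2.04×1570/(2×35.8) = 44.73 MPa.
n = 236/44.73 = 5.276.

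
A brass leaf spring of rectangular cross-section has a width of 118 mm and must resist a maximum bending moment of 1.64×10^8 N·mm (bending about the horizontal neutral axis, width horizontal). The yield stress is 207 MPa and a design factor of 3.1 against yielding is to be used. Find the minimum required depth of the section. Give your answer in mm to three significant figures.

σ_allow = 207/3.1 = 66.77 MPa.
For a rectangular section σ = 6M/(bh²), so h² = 6M/(b σ_allow) = 6×1.6400×10^8/(118×66.77) = 124900 mm².
h = 353.4 mm.

h = 353 mm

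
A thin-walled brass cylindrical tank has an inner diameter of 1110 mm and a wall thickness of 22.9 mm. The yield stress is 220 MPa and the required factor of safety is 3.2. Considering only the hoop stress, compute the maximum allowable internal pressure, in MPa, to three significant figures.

p_allow = 2.84 MPa

σ_allow = 220/3.2 = 68.75 MPa.
σ_h = pD/(2t) → p_allow = 2σ_allow t/D = 2×68.75×22.9/1110 = 2.837 MPa.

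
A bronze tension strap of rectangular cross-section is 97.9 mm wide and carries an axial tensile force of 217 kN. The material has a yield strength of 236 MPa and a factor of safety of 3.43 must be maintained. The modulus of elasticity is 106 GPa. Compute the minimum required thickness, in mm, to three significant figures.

t = 32.2 mm

σ_allow = 236/3.43 = 68.80 MPa.
Required area A = F/σ_allow = 217000/68.80 = 3154 mm².
t = A/w = 3154/97.9 = 32.22 mm.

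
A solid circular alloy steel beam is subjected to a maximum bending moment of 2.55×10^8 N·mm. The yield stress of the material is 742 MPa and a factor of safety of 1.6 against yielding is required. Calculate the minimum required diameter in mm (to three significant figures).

σ_allow = 742/1.6 = 463.8 MPa.
For a solid circular section σ = 32M/(πd³), so d³ = 32M/(π σ_allow) = 32×2.5500×10^8/(π×463.8) = 5.601×10^6 mm³.
d = 177.6 mm.

d = 178 mm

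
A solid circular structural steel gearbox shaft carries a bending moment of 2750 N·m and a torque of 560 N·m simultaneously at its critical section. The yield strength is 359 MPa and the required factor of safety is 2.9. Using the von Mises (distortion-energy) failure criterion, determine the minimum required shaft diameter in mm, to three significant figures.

d = 61.2 mm

σ_allow = σ_y/n = 359/2.9 = 123.8 MPa.
For a solid shaft σ_b = 32M/(πd³) and τ = 16T/(πd³), so the von Mises stress is σ' = (16/πd³)·√(4M²+3T²).
√(4M²+3T²) = √(4×(2.750×10^6)² + 3×(560000)²) = 5.585×10^6 N·mm.
d³ = 16×5.585×10^6/(π×123.8) = 229800 mm³.
d = 61.25 mm.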